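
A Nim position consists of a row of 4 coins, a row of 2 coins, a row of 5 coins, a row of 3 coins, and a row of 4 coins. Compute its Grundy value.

4

Nim-sum: 4 ^ 2 ^ 5 ^ 3 ^ 4 = 4.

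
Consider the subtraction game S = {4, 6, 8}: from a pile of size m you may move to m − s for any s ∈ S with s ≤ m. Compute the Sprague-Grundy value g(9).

Compute g(0), g(1), … for moves {4, 6, 8}:
k:     0  1  2  3  4  5  6  7  8  9
g(k):  0  0  0  0  1  1  1  1  2  2
So g(9) = 2.

2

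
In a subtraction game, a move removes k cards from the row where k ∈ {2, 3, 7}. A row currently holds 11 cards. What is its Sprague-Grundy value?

0

Grundy values for subtraction set {2, 3, 7}:
k:     0  1  2  3  4  5  6  7  8  9 10 11
g(k):  0  0  1  1  2  0  0  1  1  2  0  0
So g(11) = 0.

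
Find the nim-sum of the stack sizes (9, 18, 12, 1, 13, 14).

21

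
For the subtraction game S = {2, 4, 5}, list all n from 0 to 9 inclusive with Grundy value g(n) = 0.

0, 1, 7, 8

Compute g(0), g(1), … for moves {2, 4, 5}:
g(0) = mex{} = 0
g(1) = mex{} = 0
g(2) = mex{0} = 1
g(3) = mex{0} = 1
g(4) = mex{0,1} = 2
g(5) = mex{0,1} = 2
g(6) = mex{0,1,2} = 3
g(7) = mex{1,2} = 0
g(8) = mex{1,2,3} = 0
g(9) = mex{0,2} = 1
The P-positions (g = 0) in 0..9 are 0, 1, 7, 8.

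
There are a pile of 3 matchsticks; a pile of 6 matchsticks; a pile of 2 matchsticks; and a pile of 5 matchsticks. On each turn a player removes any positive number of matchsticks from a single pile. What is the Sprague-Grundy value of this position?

2

Compute the nim-sum pairwise:
3 ⊕ 6 = 5
5 ⊕ 2 = 7
7 ⊕ 5 = 2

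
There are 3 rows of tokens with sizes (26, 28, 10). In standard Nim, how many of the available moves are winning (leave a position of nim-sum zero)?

Compute the nim-sum pairwise:
26 ^ 28 = 6
6 ^ 10 = 12
The overall nim-sum is X = 12. A row of size p has a winning move iff p XOR X < p (reduce it to p XOR X).
  26: 26 XOR 12 = 22 < 26 — winning move (to 22).
  28: 28 XOR 12 = 16 < 28 — winning move (to 16).
  10: 10 XOR 12 = 6 < 10 — winning move (to 6).
That gives 3 winning moves.

3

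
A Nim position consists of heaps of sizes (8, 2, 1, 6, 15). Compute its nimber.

Nim-sum: 8 ^ 2 ^ 1 ^ 6 ^ 15 = 2.

2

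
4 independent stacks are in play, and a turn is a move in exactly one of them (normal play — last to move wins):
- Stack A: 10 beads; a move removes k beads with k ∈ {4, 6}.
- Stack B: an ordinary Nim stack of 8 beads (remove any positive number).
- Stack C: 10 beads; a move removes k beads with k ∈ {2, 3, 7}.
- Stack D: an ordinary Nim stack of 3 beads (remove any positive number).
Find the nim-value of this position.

Build the Grundy sequence for stack A with g(k) = mex{g(k−s) : s ∈ {4, 6}, s ≤ k}:
k:     0  1  2  3  4  5  6  7  8  9 10
g(k):  0  0  0  0  1  1  1  1  2  2  0
So g(10) = 0.
Stack B is a plain Nim stack of size 8, so its Grundy value is 8.
For stack C, compute g(0), g(1), … with moves {2, 3, 7}:
g(0) = mex{} = 0
g(1) = mex{} = 0
g(2) = mex{0} = 1
g(3) = mex{0} = 1
g(4) = mex{0,1} = 2
g(5) = mex{1} = 0
g(6) = mex{1,2} = 0
g(7) = mex{0,2} = 1
g(8) = mex{0} = 1
g(9) = mex{0,1} = 2
g(10) = mex{1} = 0
So g(10) = 0.
Stack D is a plain Nim stack of size 3, so its Grundy value is 3.
The value of a disjunctive sum is the nim-sum of the parts.
Combined value = 0 ⊕ 8 ⊕ 0 ⊕ 3 = 11.

11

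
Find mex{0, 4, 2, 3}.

0 is in the set but 1 is not, so the mex is 1.

1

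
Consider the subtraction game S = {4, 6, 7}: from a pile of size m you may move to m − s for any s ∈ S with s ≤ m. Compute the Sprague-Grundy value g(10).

2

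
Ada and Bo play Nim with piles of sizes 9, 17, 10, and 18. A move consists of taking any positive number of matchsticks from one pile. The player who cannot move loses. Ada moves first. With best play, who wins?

Bo wins

Nim-sum: 9 XOR 17 XOR 10 XOR 18 = 0.
The nim-sum is 0, so this is a P-position: the player to move is in a losing position under optimal play; Ada is about to move from it and so loses — Bo wins.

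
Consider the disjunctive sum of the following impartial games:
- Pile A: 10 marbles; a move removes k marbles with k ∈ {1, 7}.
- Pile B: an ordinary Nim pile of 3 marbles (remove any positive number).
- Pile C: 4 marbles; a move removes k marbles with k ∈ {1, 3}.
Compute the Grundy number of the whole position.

3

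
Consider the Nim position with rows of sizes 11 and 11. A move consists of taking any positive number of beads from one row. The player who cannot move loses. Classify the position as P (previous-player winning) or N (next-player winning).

P-position

In binary:
  1011  (11)
  1011  (11)
  ----
  0000  (0)
The nim-sum is 0, so this is a P-position: the player to move is in a losing position under optimal play.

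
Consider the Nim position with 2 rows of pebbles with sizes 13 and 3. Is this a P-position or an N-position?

Write each in binary and XOR column by column:
  1101  (13)
  0011  (3)
  ----
  1110  (14)
The nim-sum is 14 ≠ 0, so this is an N-position: the player to move can win.

N-position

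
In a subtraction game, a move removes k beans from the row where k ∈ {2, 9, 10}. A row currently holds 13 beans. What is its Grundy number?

2

Grundy values for subtraction set {2, 9, 10}:
k:     0  1  2  3  4  5  6  7  8  9 10 11 12 13
g(k):  0  0  1  1  0  0  1  1  0  2  1  3  0  2
So g(13) = 2.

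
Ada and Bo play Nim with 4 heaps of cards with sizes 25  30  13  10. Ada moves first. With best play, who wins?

Nim-sum: 25 ⊕ 30 ⊕ 13 ⊕ 10 = 0.
The nim-sum is 0, so this is a P-position: the player to move is in a losing position under optimal play; Ada is about to move from it and so loses — Bo wins.

Bo wins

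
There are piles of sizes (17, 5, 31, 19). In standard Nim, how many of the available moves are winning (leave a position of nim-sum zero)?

Write each in binary and XOR column by column:
  10001  (17)
  00101  (5)
  11111  (31)
  10011  (19)
  -----
  11000  (24)
The overall nim-sum is X = 24. A pile of size p has a winning move iff p XOR X < p (reduce it to p XOR X).
  17: 17 XOR 24 = 9 < 17 — winning move (to 9).
  5: 5 XOR 24 = 29 ≥ 5 — no move.
  31: 31 XOR 24 = 7 < 31 — winning move (to 7).
  19: 19 XOR 24 = 11 < 19 — winning move (to 11).
That gives 3 winning moves.

3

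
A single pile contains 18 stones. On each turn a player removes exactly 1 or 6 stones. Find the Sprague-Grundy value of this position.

Build the Grundy sequence with g(k) = mex{g(k−s) : s ∈ {1, 6}, s ≤ k}:
k:     0  1  2  3  4  5  6  7  8  9 10 11 12 13 14 15 16 17 18
g(k):  0  1  0  1  0  1  2  0  1  0  1  0  1  2  0  1  0  1  0
So g(18) = 0.

0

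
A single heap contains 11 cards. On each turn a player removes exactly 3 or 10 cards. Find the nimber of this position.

1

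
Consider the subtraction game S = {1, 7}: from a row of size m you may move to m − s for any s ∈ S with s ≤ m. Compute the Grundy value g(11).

1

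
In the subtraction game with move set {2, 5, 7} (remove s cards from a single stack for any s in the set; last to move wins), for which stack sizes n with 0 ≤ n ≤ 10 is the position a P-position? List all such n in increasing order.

Build the Grundy sequence with g(k) = mex{g(k−s) : s ∈ {2, 5, 7}, s ≤ k}:
g(0) = mex{} = 0
g(1) = mex{} = 0
g(2) = mex{0} = 1
g(3) = mex{0} = 1
g(4) = mex{1} = 0
g(5) = mex{0,1} = 2
g(6) = mex{0} = 1
g(7) = mex{0,1,2} = 3
g(8) = mex{0,1} = 2
g(9) = mex{0,1,3} = 2
g(10) = mex{1,2} = 0
The P-positions (g = 0) in 0..10 are 0, 1, 4, 10.

0, 1, 4, 10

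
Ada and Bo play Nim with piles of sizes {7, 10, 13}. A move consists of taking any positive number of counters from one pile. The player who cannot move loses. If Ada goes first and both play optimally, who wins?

Bo wins

Compute the nim-sum pairwise:
7 ⊕ 10 = 13
13 ⊕ 13 = 0
The nim-sum is 0, so this is a P-position: the player to move is in a losing position under optimal play; Ada is about to move from it and so loses — Bo wins.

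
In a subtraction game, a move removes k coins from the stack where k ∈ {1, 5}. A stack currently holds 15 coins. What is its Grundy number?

1

Build the Grundy sequence with g(k) = mex{g(k−s) : s ∈ {1, 5}, s ≤ k}:
k:     0  1  2  3  4  5  6  7  8  9 10 11 12 13 14 15
g(k):  0  1  0  1  0  1  0  1  0  1  0  1  0  1  0  1
So g(15) = 1.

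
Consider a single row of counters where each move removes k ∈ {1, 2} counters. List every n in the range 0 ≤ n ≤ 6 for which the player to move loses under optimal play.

0, 3, 6

Compute g(0), g(1), … for moves {1, 2}:
g(0) = mex{} = 0
g(1) = mex{0} = 1
g(2) = mex{0,1} = 2
g(3) = mex{1,2} = 0
g(4) = mex{0,2} = 1
g(5) = mex{0,1} = 2
g(6) = mex{1,2} = 0
The P-positions (g = 0) in 0..6 are 0, 3, 6.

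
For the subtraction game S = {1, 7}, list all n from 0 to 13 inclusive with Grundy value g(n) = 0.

0, 2, 4, 6, 8, 10, 12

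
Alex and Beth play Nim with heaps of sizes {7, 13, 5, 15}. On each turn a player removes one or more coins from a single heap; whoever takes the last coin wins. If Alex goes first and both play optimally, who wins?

Beth wins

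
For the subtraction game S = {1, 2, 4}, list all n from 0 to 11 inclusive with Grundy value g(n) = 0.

0, 3, 6, 9

Compute g(0), g(1), … for moves {1, 2, 4}:
g(0) = mex{} = 0
g(1) = mex{0} = 1
g(2) = mex{0,1} = 2
g(3) = mex{1,2} = 0
g(4) = mex{0,2} = 1
g(5) = mex{0,1} = 2
g(6) = mex{1,2} = 0
g(7) = mex{0,2} = 1
g(8) = mex{0,1} = 2
g(9) = mex{1,2} = 0
g(10) = mex{0,2} = 1
g(11) = mex{0,1} = 2
The P-positions (g = 0) in 0..11 are 0, 3, 6, 9.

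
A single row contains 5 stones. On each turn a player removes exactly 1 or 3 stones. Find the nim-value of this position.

Build the Grundy sequence with g(k) = mex{g(k−s) : s ∈ {1, 3}, s ≤ k}:
g(0) = mex{} = 0
g(1) = mex{0} = 1
g(2) = mex{1} = 0
g(3) = mex{0} = 1
g(4) = mex{1} = 0
g(5) = mex{0} = 1
So g(5) = 1.

1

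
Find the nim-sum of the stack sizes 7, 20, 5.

Compute the nim-sum pairwise:
7 XOR 20 = 19
19 XOR 5 = 22

22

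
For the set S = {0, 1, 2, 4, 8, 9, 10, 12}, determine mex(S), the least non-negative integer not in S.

3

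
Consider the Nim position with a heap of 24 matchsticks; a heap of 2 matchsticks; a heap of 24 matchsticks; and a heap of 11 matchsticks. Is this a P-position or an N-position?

N-position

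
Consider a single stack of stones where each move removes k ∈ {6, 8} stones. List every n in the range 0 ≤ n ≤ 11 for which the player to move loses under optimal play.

Compute g(0), g(1), … for moves {6, 8}:
k:     0  1  2  3  4  5  6  7  8  9 10 11
g(k):  0  0  0  0  0  0  1  1  1  1  1  1
The P-positions (g = 0) in 0..11 are 0, 1, 2, 3, 4, 5.

0, 1, 2, 3, 4, 5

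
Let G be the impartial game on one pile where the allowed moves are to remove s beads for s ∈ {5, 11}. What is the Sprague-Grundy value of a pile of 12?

2

Build the Grundy sequence with g(k) = mex{g(k−s) : s ∈ {5, 11}, s ≤ k}:
k:     0  1  2  3  4  5  6  7  8  9 10 11 12
g(k):  0  0  0  0  0  1  1  1  1  1  0  2  2
So g(12) = 2.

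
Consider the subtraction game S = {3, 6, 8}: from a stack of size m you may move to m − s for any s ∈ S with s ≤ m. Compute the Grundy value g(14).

1

Grundy values for subtraction set {3, 6, 8}:
k:     0  1  2  3  4  5  6  7  8  9 10 11 12 13 14
g(k):  0  0  0  1  1  1  2  2  2  3  3  0  0  0  1
So g(14) = 1.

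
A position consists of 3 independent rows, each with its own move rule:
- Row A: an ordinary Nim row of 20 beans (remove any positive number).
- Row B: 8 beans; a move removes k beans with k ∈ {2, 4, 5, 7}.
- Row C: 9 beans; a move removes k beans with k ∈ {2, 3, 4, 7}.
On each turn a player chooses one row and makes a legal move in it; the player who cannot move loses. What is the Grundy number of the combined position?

20

Row A is a plain Nim row of size 20, so its Grundy value is 20.
Grundy values for row B (subtraction set {2, 4, 5, 7}):
g(0) = mex{} = 0
g(1) = mex{} = 0
g(2) = mex{0} = 1
g(3) = mex{0} = 1
g(4) = mex{0,1} = 2
g(5) = mex{0,1} = 2
g(6) = mex{0,1,2} = 3
g(7) = mex{0,1,2} = 3
g(8) = mex{0,1,2,3} = 4
So g(8) = 4.
Build the Grundy sequence for row C with g(k) = mex{g(k−s) : s ∈ {2, 3, 4, 7}, s ≤ k}:
k:     0  1  2  3  4  5  6  7  8  9
g(k):  0  0  1  1  2  2  0  3  1  4
So g(9) = 4.
By the Sprague-Grundy theorem, the Grundy value of a sum of independent games is the XOR of the component values.
Combined value = 20 XOR 4 XOR 4 = 20.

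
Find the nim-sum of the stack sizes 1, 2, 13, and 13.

Compute the nim-sum pairwise:
1 ^ 2 = 3
3 ^ 13 = 14
14 ^ 13 = 3

3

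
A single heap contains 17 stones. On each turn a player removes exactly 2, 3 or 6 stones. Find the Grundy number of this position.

2

Build the Grundy sequence with g(k) = mex{g(k−s) : s ∈ {2, 3, 6}, s ≤ k}:
k:     0  1  2  3  4  5  6  7  8  9 10 11 12 13 14 15 16 17
g(k):  0  0  1  1  2  0  3  1  2  0  0  1  1  2  0  3  1  2
So g(17) = 2.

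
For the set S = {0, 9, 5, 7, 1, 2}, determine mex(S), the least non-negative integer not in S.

3

The values 0, 1, 2 are all present; 3 is the first non-negative integer missing from the set.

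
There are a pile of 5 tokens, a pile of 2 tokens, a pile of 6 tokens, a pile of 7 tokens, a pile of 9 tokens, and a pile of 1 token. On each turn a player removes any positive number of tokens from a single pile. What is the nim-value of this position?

Nim-sum: 5 ⊕ 2 ⊕ 6 ⊕ 7 ⊕ 9 ⊕ 1 = 14.

14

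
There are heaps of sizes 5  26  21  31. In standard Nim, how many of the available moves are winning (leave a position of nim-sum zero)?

In binary:
  00101  (5)
  11010  (26)
  10101  (21)
  11111  (31)
  -----
  10101  (21)
The overall nim-sum is X = 21. A heap of size p has a winning move iff p XOR X < p (reduce it to p XOR X).
  5: 5 XOR 21 = 16 ≥ 5 — no move.
  26: 26 XOR 21 = 15 < 26 — winning move (to 15).
  21: 21 XOR 21 = 0 < 21 — winning move (to 0).
  31: 31 XOR 21 = 10 < 31 — winning move (to 10).
That gives 3 winning moves.

3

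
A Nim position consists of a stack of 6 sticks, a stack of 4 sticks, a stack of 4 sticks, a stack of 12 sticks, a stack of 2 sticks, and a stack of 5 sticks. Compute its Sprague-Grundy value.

13

In binary:
  0110  (6)
  0100  (4)
  0100  (4)
  1100  (12)
  0010  (2)
  0101  (5)
  ----
  1101  (13)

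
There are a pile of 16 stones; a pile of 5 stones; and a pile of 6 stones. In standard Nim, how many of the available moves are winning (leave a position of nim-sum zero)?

1

In binary:
  10000  (16)
  00101  (5)
  00110  (6)
  -----
  10011  (19)
The overall nim-sum is X = 19. A pile of size p has a winning move iff p XOR X < p (reduce it to p XOR X).
  16: 16 XOR 19 = 3 < 16 — winning move (to 3).
  5: 5 XOR 19 = 22 ≥ 5 — no move.
  6: 6 XOR 19 = 21 ≥ 6 — no move.
That gives 1 winning move.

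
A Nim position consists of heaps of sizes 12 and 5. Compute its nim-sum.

Compute the nim-sum pairwise:
12 XOR 5 = 9

9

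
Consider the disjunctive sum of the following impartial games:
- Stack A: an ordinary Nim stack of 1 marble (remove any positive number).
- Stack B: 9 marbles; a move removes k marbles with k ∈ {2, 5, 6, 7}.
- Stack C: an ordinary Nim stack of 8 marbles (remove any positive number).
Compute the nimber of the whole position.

Stack A is a plain Nim stack of size 1, so its Grundy value is 1.
For stack B, compute g(0), g(1), … with moves {2, 5, 6, 7}:
k:     0  1  2  3  4  5  6  7  8  9
g(k):  0  0  1  1  0  2  1  3  2  2
So g(9) = 2.
Stack C is a plain Nim stack of size 8, so its Grundy value is 8.
The value of a disjunctive sum is the nim-sum of the parts.
Combined value = 1 XOR 2 XOR 8 = 11.

11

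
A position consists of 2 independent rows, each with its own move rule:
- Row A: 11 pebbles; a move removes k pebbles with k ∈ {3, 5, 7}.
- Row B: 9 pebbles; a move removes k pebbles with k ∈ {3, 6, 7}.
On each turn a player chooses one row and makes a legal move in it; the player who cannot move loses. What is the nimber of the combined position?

3

Grundy values for row A (subtraction set {3, 5, 7}):
g(0) = mex{} = 0
g(1) = mex{} = 0
g(2) = mex{} = 0
g(3) = mex{0} = 1
g(4) = mex{0} = 1
g(5) = mex{0} = 1
g(6) = mex{0,1} = 2
g(7) = mex{0,1} = 2
g(8) = mex{0,1} = 2
g(9) = mex{0,1,2} = 3
g(10) = mex{1,2} = 0
g(11) = mex{1,2} = 0
So g(11) = 0.
Grundy values for row B (subtraction set {3, 6, 7}):
k:     0  1  2  3  4  5  6  7  8  9
g(k):  0  0  0  1  1  1  2  2  2  3
So g(9) = 3.
The value of a disjunctive sum is the nim-sum of the parts.
Combined value = 0 XOR 3 = 3.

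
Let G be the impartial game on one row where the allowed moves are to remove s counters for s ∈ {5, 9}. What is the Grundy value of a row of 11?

Build the Grundy sequence with g(k) = mex{g(k−s) : s ∈ {5, 9}, s ≤ k}:
g(0) = mex{} = 0
g(1) = mex{} = 0
g(2) = mex{} = 0
g(3) = mex{} = 0
g(4) = mex{} = 0
g(5) = mex{0} = 1
g(6) = mex{0} = 1
g(7) = mex{0} = 1
g(8) = mex{0} = 1
g(9) = mex{0} = 1
g(10) = mex{0,1} = 2
g(11) = mex{0,1} = 2
So g(11) = 2.

2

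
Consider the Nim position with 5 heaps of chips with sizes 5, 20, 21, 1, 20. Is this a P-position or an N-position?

Nim-sum: 5 ⊕ 20 ⊕ 21 ⊕ 1 ⊕ 20 = 17.
The nim-sum is 17 ≠ 0, so this is an N-position: the player to move can win.

N-position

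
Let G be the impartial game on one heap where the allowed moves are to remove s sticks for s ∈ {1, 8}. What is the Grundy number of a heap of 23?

1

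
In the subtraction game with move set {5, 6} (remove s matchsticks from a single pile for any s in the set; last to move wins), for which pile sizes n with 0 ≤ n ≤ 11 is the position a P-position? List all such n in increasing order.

0, 1, 2, 3, 4, 11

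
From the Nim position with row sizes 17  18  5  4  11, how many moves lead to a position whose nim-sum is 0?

1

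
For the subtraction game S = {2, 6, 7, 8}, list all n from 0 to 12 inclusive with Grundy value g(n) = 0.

0, 1, 4, 5

Build the Grundy sequence with g(k) = mex{g(k−s) : s ∈ {2, 6, 7, 8}, s ≤ k}:
k:     0  1  2  3  4  5  6  7  8  9 10 11 12
g(k):  0  0  1  1  0  0  1  1  2  2  3  3  2
The P-positions (g = 0) in 0..12 are 0, 1, 4, 5.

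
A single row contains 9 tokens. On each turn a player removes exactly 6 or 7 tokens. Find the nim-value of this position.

Build the Grundy sequence with g(k) = mex{g(k−s) : s ∈ {6, 7}, s ≤ k}:
g(0) = mex{} = 0
g(1) = mex{} = 0
g(2) = mex{} = 0
g(3) = mex{} = 0
g(4) = mex{} = 0
g(5) = mex{} = 0
g(6) = mex{0} = 1
g(7) = mex{0} = 1
g(8) = mex{0} = 1
g(9) = mex{0} = 1
So g(9) = 1.

1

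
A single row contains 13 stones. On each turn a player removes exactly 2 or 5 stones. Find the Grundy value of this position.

1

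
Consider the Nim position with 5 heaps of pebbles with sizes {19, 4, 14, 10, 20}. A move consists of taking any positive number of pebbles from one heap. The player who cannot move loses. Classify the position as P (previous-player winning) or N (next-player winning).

N-position

Compute the nim-sum pairwise:
19 XOR 4 = 23
23 XOR 14 = 25
25 XOR 10 = 19
19 XOR 20 = 7
The nim-sum is 7 ≠ 0, so this is an N-position: the player to move can win.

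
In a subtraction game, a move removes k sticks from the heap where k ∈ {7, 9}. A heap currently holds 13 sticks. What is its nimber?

Grundy values for subtraction set {7, 9}:
k:     0  1  2  3  4  5  6  7  8  9 10 11 12 13
g(k):  0  0  0  0  0  0  0  1  1  1  1  1  1  1
So g(13) = 1.

1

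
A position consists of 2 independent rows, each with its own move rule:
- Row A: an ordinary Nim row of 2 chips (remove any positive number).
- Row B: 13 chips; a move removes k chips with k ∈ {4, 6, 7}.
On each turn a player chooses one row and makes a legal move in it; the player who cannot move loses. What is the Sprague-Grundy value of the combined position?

2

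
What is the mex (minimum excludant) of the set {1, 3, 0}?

2

The values 0, 1 are all present; 2 is the first non-negative integer missing from the set.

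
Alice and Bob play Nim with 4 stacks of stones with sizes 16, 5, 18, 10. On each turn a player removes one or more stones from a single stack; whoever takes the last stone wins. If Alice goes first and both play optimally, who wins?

Alice wins

Compute the nim-sum pairwise:
16 ^ 5 = 21
21 ^ 18 = 7
7 ^ 10 = 13
The nim-sum is 13 ≠ 0, so this is an N-position: the player to move can win; Alice has a winning move.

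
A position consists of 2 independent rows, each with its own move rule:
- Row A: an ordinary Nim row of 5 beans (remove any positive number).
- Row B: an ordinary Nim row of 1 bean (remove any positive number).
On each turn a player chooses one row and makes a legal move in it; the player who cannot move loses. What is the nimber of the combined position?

4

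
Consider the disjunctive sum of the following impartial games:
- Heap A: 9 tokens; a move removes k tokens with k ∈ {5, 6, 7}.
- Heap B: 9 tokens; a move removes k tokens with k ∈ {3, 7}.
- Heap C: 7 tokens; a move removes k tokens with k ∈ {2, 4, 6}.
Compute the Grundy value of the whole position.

3

Build the Grundy sequence for heap A with g(k) = mex{g(k−s) : s ∈ {5, 6, 7}, s ≤ k}:
g(0) = mex{} = 0
g(1) = mex{} = 0
g(2) = mex{} = 0
g(3) = mex{} = 0
g(4) = mex{} = 0
g(5) = mex{0} = 1
g(6) = mex{0} = 1
g(7) = mex{0} = 1
g(8) = mex{0} = 1
g(9) = mex{0} = 1
So g(9) = 1.
Grundy values for heap B (subtraction set {3, 7}):
k:     0  1  2  3  4  5  6  7  8  9
g(k):  0  0  0  1  1  1  0  2  2  1
So g(9) = 1.
Build the Grundy sequence for heap C with g(k) = mex{g(k−s) : s ∈ {2, 4, 6}, s ≤ k}:
k:     0  1  2  3  4  5  6  7
g(k):  0  0  1  1  2  2  3  3
So g(7) = 3.
The value of a disjunctive sum is the nim-sum of the parts.
Combined value = 1 ⊕ 1 ⊕ 3 = 3.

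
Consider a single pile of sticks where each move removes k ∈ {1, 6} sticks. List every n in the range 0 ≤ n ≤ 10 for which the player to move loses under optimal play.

0, 2, 4, 7, 9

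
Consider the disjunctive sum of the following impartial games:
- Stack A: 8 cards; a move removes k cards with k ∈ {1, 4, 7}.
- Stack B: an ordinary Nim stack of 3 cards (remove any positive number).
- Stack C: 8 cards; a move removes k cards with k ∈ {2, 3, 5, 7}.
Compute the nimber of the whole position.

For stack A, compute g(0), g(1), … with moves {1, 4, 7}:
g(0) = mex{} = 0
g(1) = mex{0} = 1
g(2) = mex{1} = 0
g(3) = mex{0} = 1
g(4) = mex{0,1} = 2
g(5) = mex{1,2} = 0
g(6) = mex{0} = 1
g(7) = mex{0,1} = 2
g(8) = mex{1,2} = 0
So g(8) = 0.
Stack B is a plain Nim stack of size 3, so its Grundy value is 3.
For stack C, compute g(0), g(1), … with moves {2, 3, 5, 7}:
k:     0  1  2  3  4  5  6  7  8
g(k):  0  0  1  1  2  2  3  3  4
So g(8) = 4.
By the Sprague-Grundy theorem, the Grundy value of a sum of independent games is the XOR of the component values.
Combined value = 0 XOR 3 XOR 4 = 7.

7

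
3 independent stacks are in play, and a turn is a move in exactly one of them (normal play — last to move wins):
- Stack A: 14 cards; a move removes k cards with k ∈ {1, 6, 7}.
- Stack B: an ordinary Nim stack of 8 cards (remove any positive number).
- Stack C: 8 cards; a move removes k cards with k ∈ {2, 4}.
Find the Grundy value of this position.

9

For stack A, compute g(0), g(1), … with moves {1, 6, 7}:
k:     0  1  2  3  4  5  6  7  8  9 10 11 12 13 14
g(k):  0  1  0  1  0  1  2  3  2  3  2  3  0  1  0
So g(14) = 0.
Stack B is a plain Nim stack of size 8, so its Grundy value is 8.
Build the Grundy sequence for stack C with g(k) = mex{g(k−s) : s ∈ {2, 4}, s ≤ k}:
k:     0  1  2  3  4  5  6  7  8
g(k):  0  0  1  1  2  2  0  0  1
So g(8) = 1.
By the Sprague-Grundy theorem, the Grundy value of a sum of independent games is the XOR of the component values.
Combined value = 0 XOR 8 XOR 1 = 9.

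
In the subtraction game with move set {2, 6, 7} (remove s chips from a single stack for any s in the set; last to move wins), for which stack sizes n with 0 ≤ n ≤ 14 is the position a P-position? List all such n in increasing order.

0, 1, 4, 5, 9, 13, 14

Build the Grundy sequence with g(k) = mex{g(k−s) : s ∈ {2, 6, 7}, s ≤ k}:
k:     0  1  2  3  4  5  6  7  8  9 10 11 12 13 14
g(k):  0  0  1  1  0  0  1  1  2  0  3  1  2  0  0
The P-positions (g = 0) in 0..14 are 0, 1, 4, 5, 9, 13, 14.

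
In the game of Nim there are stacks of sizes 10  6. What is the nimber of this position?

12

Compute the nim-sum pairwise:
10 ⊕ 6 = 12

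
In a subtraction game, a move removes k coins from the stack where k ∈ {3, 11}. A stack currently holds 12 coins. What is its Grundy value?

2

Build the Grundy sequence with g(k) = mex{g(k−s) : s ∈ {3, 11}, s ≤ k}:
k:     0  1  2  3  4  5  6  7  8  9 10 11 12
g(k):  0  0  0  1  1  1  0  0  0  1  1  1  2
So g(12) = 2.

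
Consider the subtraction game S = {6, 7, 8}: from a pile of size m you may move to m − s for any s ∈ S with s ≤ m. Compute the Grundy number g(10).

1

Compute g(0), g(1), … for moves {6, 7, 8}:
g(0) = mex{} = 0
g(1) = mex{} = 0
g(2) = mex{} = 0
g(3) = mex{} = 0
g(4) = mex{} = 0
g(5) = mex{} = 0
g(6) = mex{0} = 1
g(7) = mex{0} = 1
g(8) = mex{0} = 1
g(9) = mex{0} = 1
g(10) = mex{0} = 1
So g(10) = 1.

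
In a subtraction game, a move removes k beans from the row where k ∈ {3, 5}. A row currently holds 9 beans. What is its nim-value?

Build the Grundy sequence with g(k) = mex{g(k−s) : s ∈ {3, 5}, s ≤ k}:
g(0) = mex{} = 0
g(1) = mex{} = 0
g(2) = mex{} = 0
g(3) = mex{0} = 1
g(4) = mex{0} = 1
g(5) = mex{0} = 1
g(6) = mex{0,1} = 2
g(7) = mex{0,1} = 2
g(8) = mex{1} = 0
g(9) = mex{1,2} = 0
So g(9) = 0.

0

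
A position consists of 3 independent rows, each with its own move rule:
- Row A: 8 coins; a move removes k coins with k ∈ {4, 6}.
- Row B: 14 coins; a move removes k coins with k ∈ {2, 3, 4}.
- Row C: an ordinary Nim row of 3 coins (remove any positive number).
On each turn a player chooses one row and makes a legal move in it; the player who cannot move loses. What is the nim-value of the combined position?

0

Build the Grundy sequence for row A with g(k) = mex{g(k−s) : s ∈ {4, 6}, s ≤ k}:
k:     0  1  2  3  4  5  6  7  8
g(k):  0  0  0  0  1  1  1  1  2
So g(8) = 2.
Grundy values for row B (subtraction set {2, 3, 4}):
k:     0  1  2  3  4  5  6  7  8  9 10 11 12 13 14
g(k):  0  0  1  1  2  2  0  0  1  1  2  2  0  0  1
So g(14) = 1.
Row C is a plain Nim row of size 3, so its Grundy value is 3.
The value of a disjunctive sum is the nim-sum of the parts.
Combined value = 2 XOR 1 XOR 3 = 0.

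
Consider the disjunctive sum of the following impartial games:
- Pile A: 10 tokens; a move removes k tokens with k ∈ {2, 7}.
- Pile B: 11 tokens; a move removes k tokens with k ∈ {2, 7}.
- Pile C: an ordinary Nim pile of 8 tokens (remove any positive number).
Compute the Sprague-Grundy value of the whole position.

9

Grundy values for pile A (subtraction set {2, 7}):
g(0) = mex{} = 0
g(1) = mex{} = 0
g(2) = mex{0} = 1
g(3) = mex{0} = 1
g(4) = mex{1} = 0
g(5) = mex{1} = 0
g(6) = mex{0} = 1
g(7) = mex{0} = 1
g(8) = mex{0,1} = 2
g(9) = mex{1} = 0
g(10) = mex{1,2} = 0
So g(10) = 0.
Grundy values for pile B (subtraction set {2, 7}):
g(0) = mex{} = 0
g(1) = mex{} = 0
g(2) = mex{0} = 1
g(3) = mex{0} = 1
g(4) = mex{1} = 0
g(5) = mex{1} = 0
g(6) = mex{0} = 1
g(7) = mex{0} = 1
g(8) = mex{0,1} = 2
g(9) = mex{1} = 0
g(10) = mex{1,2} = 0
g(11) = mex{0} = 1
So g(11) = 1.
Pile C is a plain Nim pile of size 8, so its Grundy value is 8.
The value of a disjunctive sum is the nim-sum of the parts.
Combined value = 0 ⊕ 1 ⊕ 8 = 9.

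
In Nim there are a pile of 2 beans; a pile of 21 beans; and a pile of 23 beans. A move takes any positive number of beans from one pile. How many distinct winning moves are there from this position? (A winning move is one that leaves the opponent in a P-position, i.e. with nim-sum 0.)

Compute the nim-sum pairwise:
2 XOR 21 = 23
23 XOR 23 = 0
The nim-sum is already 0, so every move leaves a nonzero nim-sum — there are no winning moves.

0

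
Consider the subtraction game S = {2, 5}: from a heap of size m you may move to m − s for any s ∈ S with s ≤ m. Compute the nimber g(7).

0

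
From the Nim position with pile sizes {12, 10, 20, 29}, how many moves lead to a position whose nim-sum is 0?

3

Compute the nim-sum pairwise:
12 ^ 10 = 6
6 ^ 20 = 18
18 ^ 29 = 15
The overall nim-sum is X = 15. A pile of size p has a winning move iff p XOR X < p (reduce it to p XOR X).
  12: 12 XOR 15 = 3 < 12 — winning move (to 3).
  10: 10 XOR 15 = 5 < 10 — winning move (to 5).
  20: 20 XOR 15 = 27 ≥ 20 — no move.
  29: 29 XOR 15 = 18 < 29 — winning move (to 18).
That gives 3 winning moves.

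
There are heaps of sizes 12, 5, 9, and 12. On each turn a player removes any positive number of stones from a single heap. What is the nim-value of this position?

12

Nim-sum: 12 XOR 5 XOR 9 XOR 12 = 12.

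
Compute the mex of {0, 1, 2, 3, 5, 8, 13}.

The values 0, 1, 2, 3 are all present; 4 is the first non-negative integer missing from the set.

4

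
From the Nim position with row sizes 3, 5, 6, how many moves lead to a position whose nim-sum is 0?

Bitwise XOR of the heap sizes:
  011  (3)
  101  (5)
  110  (6)
  ---
  000  (0)
The nim-sum is already 0, so every move leaves a nonzero nim-sum — there are no winning moves.

0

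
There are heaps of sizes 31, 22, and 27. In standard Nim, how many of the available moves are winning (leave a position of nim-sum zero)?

3

Compute the nim-sum pairwise:
31 ⊕ 22 = 9
9 ⊕ 27 = 18
The overall nim-sum is X = 18. A heap of size p has a winning move iff p XOR X < p (reduce it to p XOR X).
  31: 31 XOR 18 = 13 < 31 — winning move (to 13).
  22: 22 XOR 18 = 4 < 22 — winning move (to 4).
  27: 27 XOR 18 = 9 < 27 — winning move (to 9).
That gives 3 winning moves.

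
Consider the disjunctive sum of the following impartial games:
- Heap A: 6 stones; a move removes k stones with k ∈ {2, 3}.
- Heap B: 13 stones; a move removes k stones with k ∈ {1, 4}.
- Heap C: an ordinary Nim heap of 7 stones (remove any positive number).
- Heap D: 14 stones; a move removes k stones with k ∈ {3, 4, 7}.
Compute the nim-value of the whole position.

7

Build the Grundy sequence for heap A with g(k) = mex{g(k−s) : s ∈ {2, 3}, s ≤ k}:
g(0) = mex{} = 0
g(1) = mex{} = 0
g(2) = mex{0} = 1
g(3) = mex{0} = 1
g(4) = mex{0,1} = 2
g(5) = mex{1} = 0
g(6) = mex{1,2} = 0
So g(6) = 0.
Build the Grundy sequence for heap B with g(k) = mex{g(k−s) : s ∈ {1, 4}, s ≤ k}:
k:     0  1  2  3  4  5  6  7  8  9 10 11 12 13
g(k):  0  1  0  1  2  0  1  0  1  2  0  1  0  1
So g(13) = 1.
Heap C is a plain Nim heap of size 7, so its Grundy value is 7.
Grundy values for heap D (subtraction set {3, 4, 7}):
g(0) = mex{} = 0
g(1) = mex{} = 0
g(2) = mex{} = 0
g(3) = mex{0} = 1
g(4) = mex{0} = 1
g(5) = mex{0} = 1
g(6) = mex{0,1} = 2
g(7) = mex{0,1} = 2
g(8) = mex{0,1} = 2
g(9) = mex{0,1,2} = 3
g(10) = mex{1,2} = 0
g(11) = mex{1,2} = 0
g(12) = mex{1,2,3} = 0
g(13) = mex{0,2,3} = 1
g(14) = mex{0,2} = 1
So g(14) = 1.
By the Sprague-Grundy theorem, the Grundy value of a sum of independent games is the XOR of the component values.
Combined value = 0 XOR 1 XOR 7 XOR 1 = 7.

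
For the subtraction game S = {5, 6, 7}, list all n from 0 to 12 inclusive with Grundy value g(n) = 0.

0, 1, 2, 3, 4, 12

Compute g(0), g(1), … for moves {5, 6, 7}:
k:     0  1  2  3  4  5  6  7  8  9 10 11 12
g(k):  0  0  0  0  0  1  1  1  1  1  2  2  0
The P-positions (g = 0) in 0..12 are 0, 1, 2, 3, 4, 12.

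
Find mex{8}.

0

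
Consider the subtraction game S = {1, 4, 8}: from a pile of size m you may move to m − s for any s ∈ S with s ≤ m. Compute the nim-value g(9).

2

Grundy values for subtraction set {1, 4, 8}:
k:     0  1  2  3  4  5  6  7  8  9
g(k):  0  1  0  1  2  0  1  0  1  2
So g(9) = 2.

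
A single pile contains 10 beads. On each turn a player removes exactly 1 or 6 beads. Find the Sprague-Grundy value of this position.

1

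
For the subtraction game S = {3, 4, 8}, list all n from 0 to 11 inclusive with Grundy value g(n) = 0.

0, 1, 2, 7

Grundy values for subtraction set {3, 4, 8}:
k:     0  1  2  3  4  5  6  7  8  9 10 11
g(k):  0  0  0  1  1  1  2  0  2  3  1  3
The P-positions (g = 0) in 0..11 are 0, 1, 2, 7.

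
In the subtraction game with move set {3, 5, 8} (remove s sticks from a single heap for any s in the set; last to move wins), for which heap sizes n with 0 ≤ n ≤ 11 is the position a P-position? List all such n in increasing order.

0, 1, 2, 11

Compute g(0), g(1), … for moves {3, 5, 8}:
g(0) = mex{} = 0
g(1) = mex{} = 0
g(2) = mex{} = 0
g(3) = mex{0} = 1
g(4) = mex{0} = 1
g(5) = mex{0} = 1
g(6) = mex{0,1} = 2
g(7) = mex{0,1} = 2
g(8) = mex{0,1} = 2
g(9) = mex{0,1,2} = 3
g(10) = mex{0,1,2} = 3
g(11) = mex{1,2} = 0
The P-positions (g = 0) in 0..11 are 0, 1, 2, 11.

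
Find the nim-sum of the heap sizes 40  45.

Nim-sum: 40 ^ 45 = 5.

5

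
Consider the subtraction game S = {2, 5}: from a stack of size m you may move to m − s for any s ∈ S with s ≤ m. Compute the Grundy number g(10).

Build the Grundy sequence with g(k) = mex{g(k−s) : s ∈ {2, 5}, s ≤ k}:
g(0) = mex{} = 0
g(1) = mex{} = 0
g(2) = mex{0} = 1
g(3) = mex{0} = 1
g(4) = mex{1} = 0
g(5) = mex{0,1} = 2
g(6) = mex{0} = 1
g(7) = mex{1,2} = 0
g(8) = mex{1} = 0
g(9) = mex{0} = 1
g(10) = mex{0,2} = 1
So g(10) = 1.

1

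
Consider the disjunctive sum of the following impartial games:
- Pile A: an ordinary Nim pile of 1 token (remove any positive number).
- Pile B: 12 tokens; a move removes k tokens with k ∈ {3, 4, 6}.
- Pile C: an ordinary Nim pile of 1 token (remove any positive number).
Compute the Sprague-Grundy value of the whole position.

Pile A is a plain Nim pile of size 1, so its Grundy value is 1.
For pile B, compute g(0), g(1), … with moves {3, 4, 6}:
k:     0  1  2  3  4  5  6  7  8  9 10 11 12
g(k):  0  0  0  1  1  1  2  2  2  0  0  0  1
So g(12) = 1.
Pile C is a plain Nim pile of size 1, so its Grundy value is 1.
By the Sprague-Grundy theorem, the Grundy value of a sum of independent games is the XOR of the component values.
Combined value = 1 XOR 1 XOR 1 = 1.

1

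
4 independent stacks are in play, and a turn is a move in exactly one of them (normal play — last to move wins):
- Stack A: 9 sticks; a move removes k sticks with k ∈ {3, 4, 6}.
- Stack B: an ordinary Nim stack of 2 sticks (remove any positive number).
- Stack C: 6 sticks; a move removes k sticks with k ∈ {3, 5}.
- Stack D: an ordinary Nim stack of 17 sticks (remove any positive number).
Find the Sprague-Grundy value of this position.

17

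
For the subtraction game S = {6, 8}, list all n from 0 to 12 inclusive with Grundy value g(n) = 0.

Grundy values for subtraction set {6, 8}:
g(0) = mex{} = 0
g(1) = mex{} = 0
g(2) = mex{} = 0
g(3) = mex{} = 0
g(4) = mex{} = 0
g(5) = mex{} = 0
g(6) = mex{0} = 1
g(7) = mex{0} = 1
g(8) = mex{0} = 1
g(9) = mex{0} = 1
g(10) = mex{0} = 1
g(11) = mex{0} = 1
g(12) = mex{0,1} = 2
The P-positions (g = 0) in 0..12 are 0, 1, 2, 3, 4, 5.

0, 1, 2, 3, 4, 5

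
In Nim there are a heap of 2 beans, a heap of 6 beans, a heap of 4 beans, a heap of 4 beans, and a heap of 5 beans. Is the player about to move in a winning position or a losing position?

Nim-sum: 2 ⊕ 6 ⊕ 4 ⊕ 4 ⊕ 5 = 1.
The nim-sum is 1 ≠ 0, so this is an N-position: the player to move can win.

Winning position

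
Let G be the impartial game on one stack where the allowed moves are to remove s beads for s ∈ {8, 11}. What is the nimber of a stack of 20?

Grundy values for subtraction set {8, 11}:
k:     0  1  2  3  4  5  6  7  8  9 10 11 12 13 14 15 16 17 18 19 20
g(k):  0  0  0  0  0  0  0  0  1  1  1  1  1  1  1  1  2  2  2  0  0
So g(20) = 0.

0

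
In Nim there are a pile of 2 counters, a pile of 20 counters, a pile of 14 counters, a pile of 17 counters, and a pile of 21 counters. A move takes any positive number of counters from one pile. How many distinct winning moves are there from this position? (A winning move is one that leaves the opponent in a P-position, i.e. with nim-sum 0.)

3

Nim-sum: 2 ⊕ 20 ⊕ 14 ⊕ 17 ⊕ 21 = 28.
The overall nim-sum is X = 28. A pile of size p has a winning move iff p XOR X < p (reduce it to p XOR X).
  2: 2 XOR 28 = 30 ≥ 2 — no move.
  20: 20 XOR 28 = 8 < 20 — winning move (to 8).
  14: 14 XOR 28 = 18 ≥ 14 — no move.
  17: 17 XOR 28 = 13 < 17 — winning move (to 13).
  21: 21 XOR 28 = 9 < 21 — winning move (to 9).
That gives 3 winning moves.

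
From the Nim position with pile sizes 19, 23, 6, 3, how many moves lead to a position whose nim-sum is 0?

3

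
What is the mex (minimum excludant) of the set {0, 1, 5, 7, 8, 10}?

The values 0, 1 are all present; 2 is the first non-negative integer missing from the set.

2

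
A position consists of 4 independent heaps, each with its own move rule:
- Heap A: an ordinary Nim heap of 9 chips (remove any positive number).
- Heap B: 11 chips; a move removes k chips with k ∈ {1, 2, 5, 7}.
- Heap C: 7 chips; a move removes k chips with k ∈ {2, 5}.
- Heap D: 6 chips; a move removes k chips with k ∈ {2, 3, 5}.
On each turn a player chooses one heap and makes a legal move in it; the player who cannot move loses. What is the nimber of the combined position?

8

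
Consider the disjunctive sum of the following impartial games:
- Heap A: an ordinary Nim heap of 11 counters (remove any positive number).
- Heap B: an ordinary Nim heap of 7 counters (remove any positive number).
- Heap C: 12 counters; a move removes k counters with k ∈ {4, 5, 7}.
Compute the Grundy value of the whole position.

Heap A is a plain Nim heap of size 11, so its Grundy value is 11.
Heap B is a plain Nim heap of size 7, so its Grundy value is 7.
For heap C, compute g(0), g(1), … with moves {4, 5, 7}:
k:     0  1  2  3  4  5  6  7  8  9 10 11 12
g(k):  0  0  0  0  1  1  1  1  2  2  2  0  0
So g(12) = 0.
The value of a disjunctive sum is the nim-sum of the parts.
Combined value = 11 XOR 7 XOR 0 = 12.

12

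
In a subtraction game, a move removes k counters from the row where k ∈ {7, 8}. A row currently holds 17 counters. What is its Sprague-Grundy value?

0

Build the Grundy sequence with g(k) = mex{g(k−s) : s ∈ {7, 8}, s ≤ k}:
k:     0  1  2  3  4  5  6  7  8  9 10 11 12 13 14 15 16 17
g(k):  0  0  0  0  0  0  0  1  1  1  1  1  1  1  2  0  0  0
So g(17) = 0.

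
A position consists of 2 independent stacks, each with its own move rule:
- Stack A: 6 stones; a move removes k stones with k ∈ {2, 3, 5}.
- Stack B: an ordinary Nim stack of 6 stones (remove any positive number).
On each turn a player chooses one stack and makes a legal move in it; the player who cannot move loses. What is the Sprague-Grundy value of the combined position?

Grundy values for stack A (subtraction set {2, 3, 5}):
k:     0  1  2  3  4  5  6
g(k):  0  0  1  1  2  2  3
So g(6) = 3.
Stack B is a plain Nim stack of size 6, so its Grundy value is 6.
The value of a disjunctive sum is the nim-sum of the parts.
Combined value = 3 XOR 6 = 5.

5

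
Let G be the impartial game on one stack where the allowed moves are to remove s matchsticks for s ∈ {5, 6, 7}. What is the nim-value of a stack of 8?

1

Compute g(0), g(1), … for moves {5, 6, 7}:
g(0) = mex{} = 0
g(1) = mex{} = 0
g(2) = mex{} = 0
g(3) = mex{} = 0
g(4) = mex{} = 0
g(5) = mex{0} = 1
g(6) = mex{0} = 1
g(7) = mex{0} = 1
g(8) = mex{0} = 1
So g(8) = 1.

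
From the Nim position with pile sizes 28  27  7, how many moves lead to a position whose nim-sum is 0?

Nim-sum: 28 ^ 27 ^ 7 = 0.
The nim-sum is already 0, so every move leaves a nonzero nim-sum — there are no winning moves.

0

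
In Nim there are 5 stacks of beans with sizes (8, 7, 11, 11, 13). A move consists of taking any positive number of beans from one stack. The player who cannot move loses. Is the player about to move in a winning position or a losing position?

Winning position

Compute the nim-sum pairwise:
8 ^ 7 = 15
15 ^ 11 = 4
4 ^ 11 = 15
15 ^ 13 = 2
The nim-sum is 2 ≠ 0, so this is an N-position: the player to move can win.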